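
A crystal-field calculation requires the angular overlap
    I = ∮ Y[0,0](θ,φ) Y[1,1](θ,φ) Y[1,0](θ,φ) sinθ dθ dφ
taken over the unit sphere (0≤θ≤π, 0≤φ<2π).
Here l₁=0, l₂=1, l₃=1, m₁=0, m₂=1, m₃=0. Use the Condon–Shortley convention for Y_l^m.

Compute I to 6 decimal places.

0.000000

m-sum = 0 + 1 + 0 = 1 ≠ 0 ⇒ I = 0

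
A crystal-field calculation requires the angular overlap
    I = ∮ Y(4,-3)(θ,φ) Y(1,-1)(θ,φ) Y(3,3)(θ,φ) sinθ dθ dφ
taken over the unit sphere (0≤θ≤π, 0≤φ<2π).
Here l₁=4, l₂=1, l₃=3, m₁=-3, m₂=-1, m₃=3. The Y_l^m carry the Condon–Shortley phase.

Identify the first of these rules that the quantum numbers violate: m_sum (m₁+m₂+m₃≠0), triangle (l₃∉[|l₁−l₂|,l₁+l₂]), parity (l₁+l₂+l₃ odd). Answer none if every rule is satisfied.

m_sum

azimuthal sum: -3 − 1 + 3 = -1  ✗
3 ≤ 3 ≤ 5 (triangle on l)
L = 4 + 1 + 3 = 8 (even)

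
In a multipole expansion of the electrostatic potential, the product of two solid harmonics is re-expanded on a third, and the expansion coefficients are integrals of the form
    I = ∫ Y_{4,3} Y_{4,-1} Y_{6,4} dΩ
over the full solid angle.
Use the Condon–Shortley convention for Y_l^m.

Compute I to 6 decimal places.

m-sum = 3 − 1 + 4 = 6 ≠ 0 ⇒ I = 0

0.000000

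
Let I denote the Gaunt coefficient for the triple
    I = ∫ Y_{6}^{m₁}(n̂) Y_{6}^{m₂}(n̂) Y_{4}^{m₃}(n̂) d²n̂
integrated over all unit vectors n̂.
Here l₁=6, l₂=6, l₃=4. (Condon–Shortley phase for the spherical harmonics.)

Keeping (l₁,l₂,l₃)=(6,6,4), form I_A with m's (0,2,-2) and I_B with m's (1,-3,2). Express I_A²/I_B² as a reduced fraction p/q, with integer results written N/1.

Same 6,6,4: normalisation and zero-m 3j drop out of the ratio.
A: Δ: 8! 4! 4! / 17! → 1/15315300; sum: t=4:+1/55296 t=5:−1/25920 t=6:+1/138240 = -11/829440; 3j²(6 6 4; 0 2 -2) = Δ·Π!·Σ² = 11/1326  (sign -1)
B: Δ: 8! 4! 4! / 17! → 1/15315300; sum: t=1:−1/483840 t=2:+1/51840 t=3:−1/69120 = 1/362880; 3j²(6 6 4; 1 -3 2) = Δ·Π!·Σ² = 16/17017  (sign +1)
I_A²/I_B² = (11/1326)/(16/17017) = 847/96

847/96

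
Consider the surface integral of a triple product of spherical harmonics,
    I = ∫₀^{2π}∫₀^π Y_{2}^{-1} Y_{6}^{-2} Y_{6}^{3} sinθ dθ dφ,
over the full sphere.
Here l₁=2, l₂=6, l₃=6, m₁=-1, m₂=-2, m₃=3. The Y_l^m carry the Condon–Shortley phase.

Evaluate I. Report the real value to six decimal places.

Rules hold: Σm=0, L=14 even, 4≤6≤8.
N = 5·13·13 = 845
Δ = 2!·2!·10!/15! = 1/90090
Racah Σ t=0..2: t=0:+1/69120 t=1:−1/14400 t=2:+1/69120 = -7/172800
⇒ 3j(2 6 6; 0 0 0)² = 14/715, sgn -1
Racah Σ t=1..2: t=1:−1/60480 t=2:+1/161280 = -1/96768
⇒ 3j(2 6 6; -1 -2 3)² = 15/1001, sgn +1
4πI² = N·(3j₀)²·(3jₘ)² = 30/121
I = -1·√(0.247934/4π) = -0.14046335

-0.140463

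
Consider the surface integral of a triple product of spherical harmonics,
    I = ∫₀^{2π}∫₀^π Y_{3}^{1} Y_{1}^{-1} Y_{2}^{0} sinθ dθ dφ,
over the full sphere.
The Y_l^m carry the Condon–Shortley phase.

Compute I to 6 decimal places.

Rules hold: Σm=0, L=6 even, 2≤2≤4.
N = 7·3·5 = 105
Δ = 2!·4!·0!/7! = 1/105
Racah Σ t=1..1: t=1:−1/4 = -1/4
⇒ 3j(3 1 2; 0 0 0)² = 3/35, sgn -1
Racah Σ t=0..0: t=0:+1/8 = 1/8
⇒ 3j(3 1 2; 1 -1 0)² = 2/35, sgn +1
4πI² = N·(3j₀)²·(3jₘ)² = 18/35
I = -1·√(0.514286/4π) = -0.20230066

-0.202301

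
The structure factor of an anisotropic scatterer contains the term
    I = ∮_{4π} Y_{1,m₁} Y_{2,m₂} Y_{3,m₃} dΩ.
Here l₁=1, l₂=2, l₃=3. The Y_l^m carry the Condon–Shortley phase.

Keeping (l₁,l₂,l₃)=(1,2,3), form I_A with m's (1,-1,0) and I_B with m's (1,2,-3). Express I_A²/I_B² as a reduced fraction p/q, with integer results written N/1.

1/5

Same 1,2,3: normalisation and zero-m 3j drop out of the ratio.
A: Δ: 0! 2! 4! / 7! → 1/105; sum: t=0:+1/12 = 1/12; 3j²(1 2 3; 1 -1 0) = Δ·Π!·Σ² = 1/35  (sign -1)
B: Δ: 0! 2! 4! / 7! → 1/105; sum: t=0:+1/48 = 1/48; 3j²(1 2 3; 1 2 -3) = Δ·Π!·Σ² = 1/7  (sign +1)
I_A²/I_B² = (1/35)/(1/7) = 1/5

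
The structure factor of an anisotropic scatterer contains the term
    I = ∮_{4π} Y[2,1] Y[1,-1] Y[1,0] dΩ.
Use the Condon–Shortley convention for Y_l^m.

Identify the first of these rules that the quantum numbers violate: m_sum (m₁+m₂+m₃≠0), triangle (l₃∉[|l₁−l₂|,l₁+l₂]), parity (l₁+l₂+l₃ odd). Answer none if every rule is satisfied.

Σmᵢ = 0  ✓
l₃∈[|l₁−l₂|,l₁+l₂]=[1,3], have l₃=1  ✓
Σlᵢ = 4 ⇒ even  ✓

none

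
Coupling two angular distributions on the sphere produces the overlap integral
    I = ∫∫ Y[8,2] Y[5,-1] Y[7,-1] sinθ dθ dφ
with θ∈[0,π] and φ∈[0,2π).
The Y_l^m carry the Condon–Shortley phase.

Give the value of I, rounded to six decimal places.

m-sum 0 ✓  L=20 even ✓  3≤7≤13 ✓
Π(2lᵢ+1) = 17×11×15 = 2805
triangle coeff Δ(8,5,7) = 1/814773960
Σ_t [1,5]: t=1:−1/87091200 t=2:+1/4976640 t=3:−1/2073600 t=4:+1/4976640 t=5:−1/87091200 = -1/9676800
(3j)²=360/46189 [(8 5 7; 0 0 0)], sign=+1
Σ_t [0,4]: t=0:+1/298598400 t=1:−1/10368000 t=2:+1/3317760 t=3:−1/6531840 t=4:+1/92897280 = 197/2985984000
(3j)²=38809/5542680 [(8 5 7; 2 -1 -1)], sign=+1
⇒ 4πI² = 1746405/11408683
I = (+1)√(1746405/11408683/(4π)) = 0.11036968

0.110370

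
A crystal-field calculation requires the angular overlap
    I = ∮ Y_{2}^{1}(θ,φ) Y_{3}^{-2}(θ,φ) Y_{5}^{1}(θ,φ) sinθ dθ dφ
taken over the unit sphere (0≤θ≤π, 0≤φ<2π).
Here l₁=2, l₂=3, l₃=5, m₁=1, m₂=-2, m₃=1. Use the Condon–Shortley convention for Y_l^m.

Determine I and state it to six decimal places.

-0.117387

Checks pass: Σm=0; 10 even; l₃=5∈[1,5].
(2·2+1)(2·3+1)(2·5+1) = 385
Δ: 0! 4! 6! / 11! → 1/2310
sum: t=0:+1/144 = 1/144
3j²(2 3 5; 0 0 0) = Δ·Π!·Σ² = 10/231  (sign -1)
sum: t=0:+1/720 = 1/720
3j²(2 3 5; 1 -2 1) = Δ·Π!·Σ² = 4/385  (sign +1)
combine: 4πI² = 385·10/231·4/385 = 40/231
take √, sign -1: I = -0.11738675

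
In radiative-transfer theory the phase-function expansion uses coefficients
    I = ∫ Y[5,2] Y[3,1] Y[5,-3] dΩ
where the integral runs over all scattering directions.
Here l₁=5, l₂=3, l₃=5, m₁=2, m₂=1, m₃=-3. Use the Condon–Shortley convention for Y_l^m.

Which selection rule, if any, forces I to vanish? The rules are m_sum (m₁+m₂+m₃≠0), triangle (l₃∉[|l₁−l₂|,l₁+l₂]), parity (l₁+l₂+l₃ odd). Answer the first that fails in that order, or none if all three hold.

Σmᵢ = 0  ✓
l₃∈[|l₁−l₂|,l₁+l₂]=[2,8], have l₃=5  ✓
Σlᵢ = 13 ⇒ odd  ✗

parity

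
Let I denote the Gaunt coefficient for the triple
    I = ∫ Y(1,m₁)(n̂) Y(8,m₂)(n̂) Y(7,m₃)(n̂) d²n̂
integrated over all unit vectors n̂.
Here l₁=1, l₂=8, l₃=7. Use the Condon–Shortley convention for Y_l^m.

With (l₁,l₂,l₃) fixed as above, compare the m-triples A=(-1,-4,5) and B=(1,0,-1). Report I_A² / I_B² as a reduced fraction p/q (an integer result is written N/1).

Same 1,8,7: normalisation and zero-m 3j drop out of the ratio.
A: Δ: 2! 0! 14! / 17! → 1/2040; sum: t=2:+1/1916006400 = 1/1916006400; 3j²(1 8 7; -1 -4 5) = Δ·Π!·Σ² = 1/340  (sign +1)
B: Δ: 2! 0! 14! / 17! → 1/2040; sum: t=0:+1/58060800 = 1/58060800; 3j²(1 8 7; 1 0 -1) = Δ·Π!·Σ² = 7/510  (sign +1)
I_A²/I_B² = (1/340)/(7/510) = 3/14

3/14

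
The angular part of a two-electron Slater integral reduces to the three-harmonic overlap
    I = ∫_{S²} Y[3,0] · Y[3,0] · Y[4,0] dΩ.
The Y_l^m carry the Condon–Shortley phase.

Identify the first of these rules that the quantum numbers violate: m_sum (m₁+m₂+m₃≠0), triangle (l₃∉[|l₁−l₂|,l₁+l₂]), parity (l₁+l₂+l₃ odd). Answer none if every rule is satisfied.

none

Σmᵢ = 0  ✓
l₃∈[|l₁−l₂|,l₁+l₂]=[0,6], have l₃=4  ✓
Σlᵢ = 10 ⇒ even  ✓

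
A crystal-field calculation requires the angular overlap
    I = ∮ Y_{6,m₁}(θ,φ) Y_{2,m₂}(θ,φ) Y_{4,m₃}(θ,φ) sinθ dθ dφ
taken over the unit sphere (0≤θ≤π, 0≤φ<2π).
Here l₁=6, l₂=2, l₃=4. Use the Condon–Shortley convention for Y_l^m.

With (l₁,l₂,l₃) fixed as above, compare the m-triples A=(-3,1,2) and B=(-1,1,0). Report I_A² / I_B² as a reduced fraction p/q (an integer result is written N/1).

l's match ⇒ only the (l;m) 3-j factors differ between A and B.
A: triangle coeff Δ(6,2,4) = 1/6435; Σ_t [3,3]: t=3:−1/8640 = -1/8640; (3j)²=28/715 [(6 2 4; -3 1 2)], sign=-1
B: triangle coeff Δ(6,2,4) = 1/6435; Σ_t [3,3]: t=3:−1/3456 = -1/3456; (3j)²=35/1287 [(6 2 4; -1 1 0)], sign=-1
I_A²/I_B² = (28/715)/(35/1287) = 36/25

36/25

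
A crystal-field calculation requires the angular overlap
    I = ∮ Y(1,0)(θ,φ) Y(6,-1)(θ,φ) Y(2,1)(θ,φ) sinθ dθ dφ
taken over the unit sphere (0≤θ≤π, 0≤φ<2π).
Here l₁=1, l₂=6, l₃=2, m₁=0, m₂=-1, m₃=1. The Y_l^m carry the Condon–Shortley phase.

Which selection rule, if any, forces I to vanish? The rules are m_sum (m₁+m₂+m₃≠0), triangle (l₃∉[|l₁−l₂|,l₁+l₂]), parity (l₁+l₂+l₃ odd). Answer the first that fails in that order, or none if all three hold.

Σmᵢ = 0  ✓
l₃∈[|l₁−l₂|,l₁+l₂]=[5,7], have l₃=2  ✗
Σlᵢ = 9 ⇒ odd

triangle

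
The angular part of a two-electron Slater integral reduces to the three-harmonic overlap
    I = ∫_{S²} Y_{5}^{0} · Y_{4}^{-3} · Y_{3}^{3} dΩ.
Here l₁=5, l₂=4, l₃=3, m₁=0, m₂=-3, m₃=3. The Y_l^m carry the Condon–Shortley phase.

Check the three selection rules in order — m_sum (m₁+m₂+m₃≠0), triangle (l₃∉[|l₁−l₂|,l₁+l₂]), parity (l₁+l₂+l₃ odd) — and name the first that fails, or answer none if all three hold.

m₁+m₂+m₃ = 0 − 3 + 3 = 0  ✓
triangle: |5−4|=1 ≤ l₃=3 ≤ 5+4=9  ✓
parity: l₁+l₂+l₃ = 12 is even  ✓

none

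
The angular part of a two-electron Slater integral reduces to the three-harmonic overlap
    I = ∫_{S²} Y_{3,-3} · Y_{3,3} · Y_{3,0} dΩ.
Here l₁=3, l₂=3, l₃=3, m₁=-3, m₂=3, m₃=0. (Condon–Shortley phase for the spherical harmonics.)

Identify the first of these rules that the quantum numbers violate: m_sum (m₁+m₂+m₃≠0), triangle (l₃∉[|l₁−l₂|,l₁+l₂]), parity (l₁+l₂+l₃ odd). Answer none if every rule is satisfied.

parity

Σmᵢ = 0  ✓
l₃∈[|l₁−l₂|,l₁+l₂]=[0,6], have l₃=3  ✓
Σlᵢ = 9 ⇒ odd  ✗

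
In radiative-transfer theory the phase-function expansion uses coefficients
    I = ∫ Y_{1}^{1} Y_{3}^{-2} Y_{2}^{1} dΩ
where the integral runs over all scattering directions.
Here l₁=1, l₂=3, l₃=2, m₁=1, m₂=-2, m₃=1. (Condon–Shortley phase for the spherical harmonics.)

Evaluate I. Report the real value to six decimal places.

m-sum 0 ✓  L=6 even ✓  2≤2≤4 ✓
Π(2lᵢ+1) = 3×7×5 = 105
triangle coeff Δ(1,3,2) = 1/105
Σ_t [1,1]: t=1:−1/4 = -1/4
(3j)²=3/35 [(1 3 2; 0 0 0)], sign=-1
Σ_t [0,0]: t=0:+1/12 = 1/12
(3j)²=2/21 [(1 3 2; 1 -2 1)], sign=-1
⇒ 4πI² = 6/7
I = (+1)√(6/7/(4π)) = 0.26116903

0.261169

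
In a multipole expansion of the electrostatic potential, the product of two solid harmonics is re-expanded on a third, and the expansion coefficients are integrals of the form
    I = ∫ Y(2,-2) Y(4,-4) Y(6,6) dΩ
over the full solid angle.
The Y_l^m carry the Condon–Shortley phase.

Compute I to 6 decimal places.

m-sum 0 ✓  L=12 even ✓  2≤6≤6 ✓
Π(2lᵢ+1) = 5×9×13 = 585
triangle coeff Δ(2,4,6) = 1/6435
Σ_t [0,0]: t=0:+1/2304 = 1/2304
(3j)²=5/143 [(2 4 6; 0 0 0)], sign=+1
Σ_t [0,0]: t=0:+1/967680 = 1/967680
(3j)²=1/13 [(2 4 6; -2 -4 6)], sign=+1
⇒ 4πI² = 225/143
I = (+1)√(225/143/(4π)) = 0.35384927

0.353849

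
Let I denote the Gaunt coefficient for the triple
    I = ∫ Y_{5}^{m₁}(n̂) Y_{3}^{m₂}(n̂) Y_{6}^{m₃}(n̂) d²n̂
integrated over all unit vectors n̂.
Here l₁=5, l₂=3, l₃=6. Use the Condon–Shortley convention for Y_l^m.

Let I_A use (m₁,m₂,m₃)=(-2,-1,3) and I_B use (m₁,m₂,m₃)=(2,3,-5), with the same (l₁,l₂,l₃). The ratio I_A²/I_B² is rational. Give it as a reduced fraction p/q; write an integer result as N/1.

l's match ⇒ only the (l;m) 3-j factors differ between A and B.
A: triangle coeff Δ(5,3,6) = 1/675675; Σ_t [0,2]: t=0:+1/40320 t=1:−1/8640 t=2:+1/34560 = -1/16128; (3j)²=18/1001 [(5 3 6; -2 -1 3)], sign=+1
B: triangle coeff Δ(5,3,6) = 1/675675; Σ_t [2,2]: t=2:+1/241920 = 1/241920; (3j)²=2/91 [(5 3 6; 2 3 -5)], sign=-1
I_A²/I_B² = (18/1001)/(2/91) = 9/11

9/11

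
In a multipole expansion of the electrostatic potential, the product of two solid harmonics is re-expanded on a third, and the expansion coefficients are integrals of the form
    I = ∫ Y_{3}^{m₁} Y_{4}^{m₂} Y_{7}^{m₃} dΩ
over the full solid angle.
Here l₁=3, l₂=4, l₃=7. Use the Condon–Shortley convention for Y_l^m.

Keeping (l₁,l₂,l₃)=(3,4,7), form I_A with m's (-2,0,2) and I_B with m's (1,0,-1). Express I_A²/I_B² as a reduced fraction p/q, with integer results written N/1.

Same 3,4,7: normalisation and zero-m 3j drop out of the ratio.
A: Δ: 0! 6! 8! / 15! → 1/45045; sum: t=0:+1/69120 = 1/69120; 3j²(3 4 7; -2 0 2) = Δ·Π!·Σ² = 2/143  (sign -1)
B: Δ: 0! 6! 8! / 15! → 1/45045; sum: t=0:+1/27648 = 1/27648; 3j²(3 4 7; 1 0 -1) = Δ·Π!·Σ² = 10/429  (sign +1)
I_A²/I_B² = (2/143)/(10/429) = 3/5

3/5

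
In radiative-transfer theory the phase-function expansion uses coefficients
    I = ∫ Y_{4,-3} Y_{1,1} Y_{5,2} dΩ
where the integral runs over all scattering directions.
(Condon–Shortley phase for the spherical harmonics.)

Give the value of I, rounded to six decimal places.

Checks pass: Σm=0; 10 even; l₃=5∈[3,5].
(2·4+1)(2·1+1)(2·5+1) = 297
Δ: 0! 8! 2! / 11! → 1/495
sum: t=0:+1/576 = 1/576
3j²(4 1 5; 0 0 0) = Δ·Π!·Σ² = 5/99  (sign -1)
sum: t=0:+1/10080 = 1/10080
3j²(4 1 5; -3 1 2) = Δ·Π!·Σ² = 1/165  (sign -1)
combine: 4πI² = 297·5/99·1/165 = 1/11
take √, sign +1: I = 0.08505478

0.085055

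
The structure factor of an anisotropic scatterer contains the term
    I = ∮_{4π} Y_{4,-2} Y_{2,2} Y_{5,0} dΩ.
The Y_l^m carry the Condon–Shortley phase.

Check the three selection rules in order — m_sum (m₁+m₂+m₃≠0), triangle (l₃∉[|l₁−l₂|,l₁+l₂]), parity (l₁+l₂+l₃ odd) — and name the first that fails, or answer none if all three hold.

m₁+m₂+m₃ = -2 + 2 + 0 = 0  ✓
triangle: |4−2|=2 ≤ l₃=5 ≤ 4+2=6  ✓
parity: l₁+l₂+l₃ = 11 is odd  ✗

parity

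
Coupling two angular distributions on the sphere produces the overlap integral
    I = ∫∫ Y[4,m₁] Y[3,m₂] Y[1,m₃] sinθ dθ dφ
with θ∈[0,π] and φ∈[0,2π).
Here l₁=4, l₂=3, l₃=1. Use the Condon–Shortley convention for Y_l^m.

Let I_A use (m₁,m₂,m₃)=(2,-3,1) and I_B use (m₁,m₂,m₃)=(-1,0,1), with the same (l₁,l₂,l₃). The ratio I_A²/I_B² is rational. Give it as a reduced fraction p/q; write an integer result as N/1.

1/10

Shared (l₁,l₂,l₃)=(4,3,1): N and (l;000)² cancel in I_A²/I_B².
A: Δ = 6!·2!·0!/9! = 1/252; Racah Σ t=0..0: t=0:+1/1440 = 1/1440; ⇒ 3j(4 3 1; 2 -3 1)² = 1/252, sgn +1
B: Δ = 6!·2!·0!/9! = 1/252; Racah Σ t=3..3: t=3:−1/72 = -1/72; ⇒ 3j(4 3 1; -1 0 1)² = 5/126, sgn -1
I_A²/I_B² = (1/252)/(5/126) = 1/10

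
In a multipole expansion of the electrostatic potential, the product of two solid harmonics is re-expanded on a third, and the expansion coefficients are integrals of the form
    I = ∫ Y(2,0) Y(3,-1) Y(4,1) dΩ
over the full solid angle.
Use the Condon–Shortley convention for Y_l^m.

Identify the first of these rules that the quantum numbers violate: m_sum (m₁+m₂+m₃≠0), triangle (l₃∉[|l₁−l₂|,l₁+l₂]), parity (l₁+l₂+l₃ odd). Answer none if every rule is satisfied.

azimuthal sum: 0 − 1 + 1 = 0  ✓
1 ≤ 4 ≤ 5 (triangle on l)  ✓
L = 2 + 3 + 4 = 9 (odd)  ✗

parity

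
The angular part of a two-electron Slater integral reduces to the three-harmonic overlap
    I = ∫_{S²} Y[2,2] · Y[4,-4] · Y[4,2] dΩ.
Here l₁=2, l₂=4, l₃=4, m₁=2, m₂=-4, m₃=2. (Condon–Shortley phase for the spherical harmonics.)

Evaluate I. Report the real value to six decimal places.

-0.106180

m-sum 0 ✓  L=10 even ✓  2≤4≤6 ✓
Π(2lᵢ+1) = 5×9×9 = 405
triangle coeff Δ(2,4,4) = 1/13860
Σ_t [0,2]: t=0:+1/192 t=1:−1/36 t=2:+1/192 = -5/288
(3j)²=20/693 [(2 4 4; 0 0 0)], sign=-1
Σ_t [0,0]: t=0:+1/2880 = 1/2880
(3j)²=2/165 [(2 4 4; 2 -4 2)], sign=+1
⇒ 4πI² = 120/847
I = (-1)√(120/847/(4π)) = -0.10618031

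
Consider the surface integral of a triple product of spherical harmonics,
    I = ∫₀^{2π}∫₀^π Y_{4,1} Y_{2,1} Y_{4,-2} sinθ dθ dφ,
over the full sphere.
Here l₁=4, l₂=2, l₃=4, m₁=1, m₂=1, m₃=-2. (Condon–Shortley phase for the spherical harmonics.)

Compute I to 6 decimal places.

m-sum 0 ✓  L=10 even ✓  2≤4≤6 ✓
Π(2lᵢ+1) = 9×5×9 = 405
triangle coeff Δ(4,2,4) = 1/13860
Σ_t [0,2]: t=0:+1/192 t=1:−1/36 t=2:+1/192 = -5/288
(3j)²=20/693 [(4 2 4; 0 0 0)], sign=-1
Σ_t [1,2]: t=1:−1/96 t=2:+1/240 = -1/160
(3j)²=27/1540 [(4 2 4; 1 1 -2)], sign=-1
⇒ 4πI² = 1215/5929
I = (+1)√(1215/5929/(4π)) = 0.12770047

0.127700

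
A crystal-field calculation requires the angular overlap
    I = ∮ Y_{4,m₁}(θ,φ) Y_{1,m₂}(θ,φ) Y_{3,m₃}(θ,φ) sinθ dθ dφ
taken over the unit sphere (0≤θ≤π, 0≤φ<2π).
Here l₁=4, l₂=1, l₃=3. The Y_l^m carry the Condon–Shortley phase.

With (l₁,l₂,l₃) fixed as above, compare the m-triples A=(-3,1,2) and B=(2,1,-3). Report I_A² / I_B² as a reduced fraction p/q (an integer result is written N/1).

21/1

Same 4,1,3: normalisation and zero-m 3j drop out of the ratio.
A: Δ: 2! 6! 0! / 9! → 1/252; sum: t=2:+1/240 = 1/240; 3j²(4 1 3; -3 1 2) = Δ·Π!·Σ² = 1/12  (sign -1)
B: Δ: 2! 6! 0! / 9! → 1/252; sum: t=2:+1/1440 = 1/1440; 3j²(4 1 3; 2 1 -3) = Δ·Π!·Σ² = 1/252  (sign +1)
I_A²/I_B² = (1/12)/(1/252) = 21/1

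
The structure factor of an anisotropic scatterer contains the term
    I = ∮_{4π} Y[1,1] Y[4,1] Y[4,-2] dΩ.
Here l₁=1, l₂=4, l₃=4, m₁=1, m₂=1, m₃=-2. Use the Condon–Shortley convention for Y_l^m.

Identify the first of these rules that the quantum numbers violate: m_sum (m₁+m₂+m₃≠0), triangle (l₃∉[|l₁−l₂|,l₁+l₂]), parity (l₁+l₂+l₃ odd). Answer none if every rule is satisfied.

m₁+m₂+m₃ = 1 + 1 − 2 = 0  ✓
triangle: |1−4|=3 ≤ l₃=4 ≤ 1+4=5  ✓
parity: l₁+l₂+l₃ = 9 is odd  ✗

parity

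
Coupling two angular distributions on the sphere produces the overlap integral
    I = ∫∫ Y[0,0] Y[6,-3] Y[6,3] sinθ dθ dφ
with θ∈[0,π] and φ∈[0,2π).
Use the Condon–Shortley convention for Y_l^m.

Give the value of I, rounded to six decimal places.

Checks pass: Σm=0; 12 even; l₃=6∈[6,6].
(2·0+1)(2·6+1)(2·6+1) = 169
Δ: 0! 0! 12! / 13! → 1/13
sum: t=0:+1/518400 = 1/518400
3j²(0 6 6; 0 0 0) = Δ·Π!·Σ² = 1/13  (sign +1)
sum: t=0:+1/2177280 = 1/2177280
3j²(0 6 6; 0 -3 3) = Δ·Π!·Σ² = 1/13  (sign -1)
combine: 4πI² = 169·1/13·1/13 = 1/1
take √, sign -1: I = -0.28209479

-0.282095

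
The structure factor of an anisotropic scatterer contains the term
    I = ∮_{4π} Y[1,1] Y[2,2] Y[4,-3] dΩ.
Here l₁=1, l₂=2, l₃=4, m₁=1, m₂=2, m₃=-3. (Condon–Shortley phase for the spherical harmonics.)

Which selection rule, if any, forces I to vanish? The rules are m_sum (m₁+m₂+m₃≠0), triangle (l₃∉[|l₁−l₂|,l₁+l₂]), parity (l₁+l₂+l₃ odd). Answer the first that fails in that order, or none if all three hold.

azimuthal sum: 1 + 2 − 3 = 0  ✓
1 ≤ 4 ≤ 3 (triangle on l)  ✗
L = 1 + 2 + 4 = 7 (odd)

triangle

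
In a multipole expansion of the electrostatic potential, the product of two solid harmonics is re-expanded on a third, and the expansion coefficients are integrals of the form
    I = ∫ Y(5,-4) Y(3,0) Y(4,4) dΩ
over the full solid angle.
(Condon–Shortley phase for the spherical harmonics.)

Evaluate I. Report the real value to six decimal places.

-0.207724

Rules hold: Σm=0, L=12 even, 2≤4≤8.
N = 11·7·9 = 693
Δ = 4!·6!·2!/13! = 1/180180
Racah Σ t=1..3: t=1:−1/576 t=2:+1/144 t=3:−1/576 = 1/288
⇒ 3j(5 3 4; 0 0 0)² = 20/1001, sgn +1
Racah Σ t=3..3: t=3:−1/8640 = -1/8640
⇒ 3j(5 3 4; -4 0 4)² = 28/715, sgn -1
4πI² = N·(3j₀)²·(3jₘ)² = 1008/1859
I = -1·√(0.542227/4π) = -0.20772350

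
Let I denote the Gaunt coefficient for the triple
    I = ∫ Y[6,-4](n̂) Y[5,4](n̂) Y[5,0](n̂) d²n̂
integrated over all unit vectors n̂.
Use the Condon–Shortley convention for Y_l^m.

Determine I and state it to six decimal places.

Rules hold: Σm=0, L=16 even, 1≤5≤11.
N = 13·11·11 = 1573
Δ = 6!·6!·4!/17! = 1/28588560
Racah Σ t=1..5: t=1:−1/345600 t=2:+1/13824 t=3:−1/5184 t=4:+1/13824 t=5:−1/345600 = -7/129600
⇒ 3j(6 5 5; 0 0 0)² = 80/7293, sgn +1
Racah Σ t=5..6: t=5:−1/345600 t=6:+1/207360 = 1/518400
⇒ 3j(6 5 5; -4 4 0)² = 12/2431, sgn -1
4πI² = N·(3j₀)²·(3jₘ)² = 320/3757
I = -1·√(0.0851743/4π) = -0.08232836

-0.082328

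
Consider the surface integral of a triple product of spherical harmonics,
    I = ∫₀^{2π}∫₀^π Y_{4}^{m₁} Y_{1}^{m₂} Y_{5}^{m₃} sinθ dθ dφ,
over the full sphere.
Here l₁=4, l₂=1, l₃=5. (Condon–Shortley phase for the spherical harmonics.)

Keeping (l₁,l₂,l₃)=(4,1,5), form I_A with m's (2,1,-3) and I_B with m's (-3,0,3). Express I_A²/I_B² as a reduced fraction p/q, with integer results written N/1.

7/4

Shared (l₁,l₂,l₃)=(4,1,5): N and (l;000)² cancel in I_A²/I_B².
A: Δ = 0!·8!·2!/11! = 1/495; Racah Σ t=0..0: t=0:+1/2880 = 1/2880; ⇒ 3j(4 1 5; 2 1 -3)² = 28/495, sgn +1
B: Δ = 0!·8!·2!/11! = 1/495; Racah Σ t=0..0: t=0:+1/5040 = 1/5040; ⇒ 3j(4 1 5; -3 0 3)² = 16/495, sgn +1
I_A²/I_B² = (28/495)/(16/495) = 7/4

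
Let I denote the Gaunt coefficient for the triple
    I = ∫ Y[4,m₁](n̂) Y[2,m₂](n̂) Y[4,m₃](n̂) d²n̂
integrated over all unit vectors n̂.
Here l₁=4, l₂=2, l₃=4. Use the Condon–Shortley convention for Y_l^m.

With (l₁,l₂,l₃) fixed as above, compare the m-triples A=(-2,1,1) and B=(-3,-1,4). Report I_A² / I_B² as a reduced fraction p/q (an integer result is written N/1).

81/196

Same 4,2,4: normalisation and zero-m 3j drop out of the ratio.
A: Δ: 2! 6! 2! / 11! → 1/13860; sum: t=1:−1/240 t=2:+1/96 = 1/160; 3j²(4 2 4; -2 1 1) = Δ·Π!·Σ² = 27/1540  (sign -1)
B: Δ: 2! 6! 2! / 11! → 1/13860; sum: t=1:−1/1440 = -1/1440; 3j²(4 2 4; -3 -1 4) = Δ·Π!·Σ² = 7/165  (sign -1)
I_A²/I_B² = (27/1540)/(7/165) = 81/196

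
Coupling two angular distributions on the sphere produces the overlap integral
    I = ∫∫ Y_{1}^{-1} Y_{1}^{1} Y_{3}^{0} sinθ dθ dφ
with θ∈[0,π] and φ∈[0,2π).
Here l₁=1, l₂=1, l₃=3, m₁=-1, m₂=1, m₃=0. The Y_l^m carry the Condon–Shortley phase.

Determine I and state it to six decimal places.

0.000000

|1−1|≤3≤1+1 violated ⇒ I = 0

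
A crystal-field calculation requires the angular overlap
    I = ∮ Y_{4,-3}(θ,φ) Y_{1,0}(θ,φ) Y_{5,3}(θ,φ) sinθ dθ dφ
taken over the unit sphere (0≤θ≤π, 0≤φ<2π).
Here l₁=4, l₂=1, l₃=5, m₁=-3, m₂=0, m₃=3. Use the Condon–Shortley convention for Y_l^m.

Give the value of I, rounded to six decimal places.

Rules hold: Σm=0, L=10 even, 3≤5≤5.
N = 9·3·11 = 297
Δ = 0!·8!·2!/11! = 1/495
Racah Σ t=0..0: t=0:+1/576 = 1/576
⇒ 3j(4 1 5; 0 0 0)² = 5/99, sgn -1
Racah Σ t=0..0: t=0:+1/5040 = 1/5040
⇒ 3j(4 1 5; -3 0 3)² = 16/495, sgn +1
4πI² = N·(3j₀)²·(3jₘ)² = 16/33
I = -1·√(0.484848/4π) = -0.19642560

-0.196426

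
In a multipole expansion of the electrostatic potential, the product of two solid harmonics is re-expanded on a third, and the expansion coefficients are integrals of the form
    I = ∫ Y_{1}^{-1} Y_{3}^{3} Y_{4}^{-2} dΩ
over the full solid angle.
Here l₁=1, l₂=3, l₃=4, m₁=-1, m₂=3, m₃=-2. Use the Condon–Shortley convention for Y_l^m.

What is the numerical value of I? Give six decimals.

0.061558

m-sum 0 ✓  L=8 even ✓  2≤4≤4 ✓
Π(2lᵢ+1) = 3×7×9 = 189
triangle coeff Δ(1,3,4) = 1/252
Σ_t [0,0]: t=0:+1/36 = 1/36
(3j)²=4/63 [(1 3 4; 0 0 0)], sign=+1
Σ_t [0,0]: t=0:+1/1440 = 1/1440
(3j)²=1/252 [(1 3 4; -1 3 -2)], sign=+1
⇒ 4πI² = 1/21
I = (+1)√(1/21/(4π)) = 0.06155813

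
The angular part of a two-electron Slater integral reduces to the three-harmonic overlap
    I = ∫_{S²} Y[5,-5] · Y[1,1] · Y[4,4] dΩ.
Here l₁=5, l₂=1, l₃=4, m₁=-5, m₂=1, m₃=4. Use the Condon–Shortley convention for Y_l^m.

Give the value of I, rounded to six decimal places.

-0.329416

m-sum 0 ✓  L=10 even ✓  4≤4≤6 ✓
Π(2lᵢ+1) = 11×3×9 = 297
triangle coeff Δ(5,1,4) = 1/495
Σ_t [1,1]: t=1:−1/576 = -1/576
(3j)²=5/99 [(5 1 4; 0 0 0)], sign=-1
Σ_t [2,2]: t=2:+1/80640 = 1/80640
(3j)²=1/11 [(5 1 4; -5 1 4)], sign=+1
⇒ 4πI² = 15/11
I = (-1)√(15/11/(4π)) = -0.32941575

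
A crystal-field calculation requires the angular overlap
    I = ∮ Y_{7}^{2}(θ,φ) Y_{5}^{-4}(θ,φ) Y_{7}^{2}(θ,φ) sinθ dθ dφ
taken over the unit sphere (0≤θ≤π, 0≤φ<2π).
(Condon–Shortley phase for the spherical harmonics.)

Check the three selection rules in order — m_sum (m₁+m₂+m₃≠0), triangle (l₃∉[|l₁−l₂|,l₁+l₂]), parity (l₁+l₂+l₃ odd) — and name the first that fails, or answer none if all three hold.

m₁+m₂+m₃ = 2 − 4 + 2 = 0  ✓
triangle: |7−5|=2 ≤ l₃=7 ≤ 7+5=12  ✓
parity: l₁+l₂+l₃ = 19 is odd  ✗

parity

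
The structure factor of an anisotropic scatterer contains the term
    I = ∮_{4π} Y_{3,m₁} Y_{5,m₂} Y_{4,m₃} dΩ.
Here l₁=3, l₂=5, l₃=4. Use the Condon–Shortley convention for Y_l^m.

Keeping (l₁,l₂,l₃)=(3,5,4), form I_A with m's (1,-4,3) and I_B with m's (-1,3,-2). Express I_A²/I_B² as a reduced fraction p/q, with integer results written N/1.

Same 3,5,4: normalisation and zero-m 3j drop out of the ratio.
A: Δ: 4! 2! 6! / 13! → 1/180180; sum: t=0:+1/5760 t=1:−1/4320 = -1/17280; 3j²(3 5 4; 1 -4 3) = Δ·Π!·Σ² = 7/4290  (sign +1)
B: Δ: 4! 2! 6! / 13! → 1/180180; sum: t=2:+1/5760 t=3:−1/720 t=4:+1/2304 = -1/1280; 3j²(3 5 4; -1 3 -2) = Δ·Π!·Σ² = 27/1430  (sign -1)
I_A²/I_B² = (7/4290)/(27/1430) = 7/81

7/81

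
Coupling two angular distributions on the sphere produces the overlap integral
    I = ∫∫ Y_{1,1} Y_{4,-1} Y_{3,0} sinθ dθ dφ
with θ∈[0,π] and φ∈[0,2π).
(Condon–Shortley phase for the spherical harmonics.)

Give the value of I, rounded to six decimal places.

-0.194664

m-sum 0 ✓  L=8 even ✓  3≤3≤5 ✓
Π(2lᵢ+1) = 3×9×7 = 189
triangle coeff Δ(1,4,3) = 1/252
Σ_t [1,1]: t=1:−1/36 = -1/36
(3j)²=4/63 [(1 4 3; 0 0 0)], sign=+1
Σ_t [0,0]: t=0:+1/72 = 1/72
(3j)²=5/126 [(1 4 3; 1 -1 0)], sign=-1
⇒ 4πI² = 10/21
I = (-1)√(10/21/(4π)) = -0.19466390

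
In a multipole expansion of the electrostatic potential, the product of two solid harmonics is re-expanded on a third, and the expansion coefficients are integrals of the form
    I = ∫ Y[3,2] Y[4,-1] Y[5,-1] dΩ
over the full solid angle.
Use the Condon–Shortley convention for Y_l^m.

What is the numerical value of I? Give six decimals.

0.138239

m-sum 0 ✓  L=12 even ✓  1≤5≤7 ✓
Π(2lᵢ+1) = 7×9×11 = 693
triangle coeff Δ(3,4,5) = 1/180180
Σ_t [0,2]: t=0:+1/576 t=1:−1/144 t=2:+1/576 = -1/288
(3j)²=20/1001 [(3 4 5; 0 0 0)], sign=+1
Σ_t [0,1]: t=0:+1/432 t=1:−1/1152 = 5/3456
(3j)²=625/36036 [(3 4 5; 2 -1 -1)], sign=+1
⇒ 4πI² = 3125/13013
I = (+1)√(3125/13013/(4π)) = 0.13823925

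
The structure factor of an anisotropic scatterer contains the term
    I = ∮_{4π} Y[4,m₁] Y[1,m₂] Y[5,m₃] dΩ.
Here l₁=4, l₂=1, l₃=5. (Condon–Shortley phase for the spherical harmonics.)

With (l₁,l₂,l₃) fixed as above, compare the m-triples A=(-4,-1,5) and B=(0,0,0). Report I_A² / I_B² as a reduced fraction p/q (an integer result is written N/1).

l's match ⇒ only the (l;m) 3-j factors differ between A and B.
A: triangle coeff Δ(4,1,5) = 1/495; Σ_t [0,0]: t=0:+1/80640 = 1/80640; (3j)²=1/11 [(4 1 5; -4 -1 5)], sign=+1
B: triangle coeff Δ(4,1,5) = 1/495; Σ_t [0,0]: t=0:+1/576 = 1/576; (3j)²=5/99 [(4 1 5; 0 0 0)], sign=-1
I_A²/I_B² = (1/11)/(5/99) = 9/5

9/5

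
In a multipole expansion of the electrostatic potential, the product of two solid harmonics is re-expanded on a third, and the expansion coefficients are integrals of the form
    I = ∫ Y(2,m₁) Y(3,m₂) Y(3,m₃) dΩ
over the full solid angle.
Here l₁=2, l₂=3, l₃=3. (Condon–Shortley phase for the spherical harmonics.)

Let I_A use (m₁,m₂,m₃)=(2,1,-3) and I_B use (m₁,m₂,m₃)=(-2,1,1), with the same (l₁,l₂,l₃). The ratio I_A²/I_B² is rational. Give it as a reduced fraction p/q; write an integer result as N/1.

Shared (l₁,l₂,l₃)=(2,3,3): N and (l;000)² cancel in I_A²/I_B².
A: Δ = 2!·2!·4!/9! = 1/3780; Racah Σ t=0..0: t=0:+1/96 = 1/96; ⇒ 3j(2 3 3; 2 1 -3)² = 1/42, sgn +1
B: Δ = 2!·2!·4!/9! = 1/3780; Racah Σ t=2..2: t=2:+1/16 = 1/16; ⇒ 3j(2 3 3; -2 1 1)² = 2/35, sgn +1
I_A²/I_B² = (1/42)/(2/35) = 5/12

5/12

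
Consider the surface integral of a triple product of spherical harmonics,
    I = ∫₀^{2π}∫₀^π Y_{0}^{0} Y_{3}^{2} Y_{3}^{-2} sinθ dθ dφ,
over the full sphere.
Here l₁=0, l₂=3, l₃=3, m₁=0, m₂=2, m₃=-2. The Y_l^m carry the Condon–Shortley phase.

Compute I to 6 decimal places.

Rules hold: Σm=0, L=6 even, 3≤3≤3.
N = 1·7·7 = 49
Δ = 0!·0!·6!/7! = 1/7
Racah Σ t=0..0: t=0:+1/36 = 1/36
⇒ 3j(0 3 3; 0 0 0)² = 1/7, sgn -1
Racah Σ t=0..0: t=0:+1/120 = 1/120
⇒ 3j(0 3 3; 0 2 -2)² = 1/7, sgn -1
4πI² = N·(3j₀)²·(3jₘ)² = 1/1
I = +1·√(1/4π) = 0.28209479

0.282095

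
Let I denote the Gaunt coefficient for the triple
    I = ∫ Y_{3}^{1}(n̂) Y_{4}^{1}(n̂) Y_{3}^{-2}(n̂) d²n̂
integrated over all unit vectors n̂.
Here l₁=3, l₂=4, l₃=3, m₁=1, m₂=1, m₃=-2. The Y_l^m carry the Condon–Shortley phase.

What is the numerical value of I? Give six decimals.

0.145070

Rules hold: Σm=0, L=10 even, 1≤3≤7.
N = 7·9·7 = 441
Δ = 4!·2!·4!/11! = 1/34650
Racah Σ t=1..3: t=1:−1/72 t=2:+1/16 t=3:−1/72 = 5/144
⇒ 3j(3 4 3; 0 0 0)² = 2/77, sgn -1
Racah Σ t=1..2: t=1:−1/144 t=2:+1/48 = 1/72
⇒ 3j(3 4 3; 1 1 -2)² = 16/693, sgn -1
4πI² = N·(3j₀)²·(3jₘ)² = 32/121
I = +1·√(0.264463/4π) = 0.14506992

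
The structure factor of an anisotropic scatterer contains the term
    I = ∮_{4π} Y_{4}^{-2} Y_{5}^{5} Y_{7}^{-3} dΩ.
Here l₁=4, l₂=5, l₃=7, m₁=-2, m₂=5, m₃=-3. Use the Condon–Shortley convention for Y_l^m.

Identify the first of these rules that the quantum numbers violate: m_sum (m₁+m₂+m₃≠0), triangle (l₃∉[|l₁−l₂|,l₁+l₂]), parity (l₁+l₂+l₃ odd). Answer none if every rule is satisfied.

Σmᵢ = 0  ✓
l₃∈[|l₁−l₂|,l₁+l₂]=[1,9], have l₃=7  ✓
Σlᵢ = 16 ⇒ even  ✓

none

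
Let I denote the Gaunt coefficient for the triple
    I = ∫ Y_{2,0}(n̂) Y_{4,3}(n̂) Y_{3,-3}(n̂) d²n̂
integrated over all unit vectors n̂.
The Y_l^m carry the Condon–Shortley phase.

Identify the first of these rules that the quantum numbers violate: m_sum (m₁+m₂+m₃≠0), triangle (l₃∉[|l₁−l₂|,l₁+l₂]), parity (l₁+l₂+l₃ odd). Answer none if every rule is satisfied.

parity

azimuthal sum: 0 + 3 − 3 = 0  ✓
2 ≤ 3 ≤ 6 (triangle on l)  ✓
L = 2 + 4 + 3 = 9 (odd)  ✗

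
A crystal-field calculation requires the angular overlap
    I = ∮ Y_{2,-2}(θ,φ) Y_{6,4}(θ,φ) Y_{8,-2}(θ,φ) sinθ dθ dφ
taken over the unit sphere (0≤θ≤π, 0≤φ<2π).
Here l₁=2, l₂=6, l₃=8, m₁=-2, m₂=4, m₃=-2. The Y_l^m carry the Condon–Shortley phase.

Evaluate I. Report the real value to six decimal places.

0.032867

m-sum 0 ✓  L=16 even ✓  4≤8≤8 ✓
Π(2lᵢ+1) = 5×13×17 = 1105
triangle coeff Δ(2,6,8) = 1/30940
Σ_t [0,0]: t=0:+1/2073600 = 1/2073600
(3j)²=28/1105 [(2 6 8; 0 0 0)], sign=+1
Σ_t [0,0]: t=0:+1/174182400 = 1/174182400
(3j)²=3/6188 [(2 6 8; -2 4 -2)], sign=+1
⇒ 4πI² = 3/221
I = (+1)√(3/221/(4π)) = 0.03286696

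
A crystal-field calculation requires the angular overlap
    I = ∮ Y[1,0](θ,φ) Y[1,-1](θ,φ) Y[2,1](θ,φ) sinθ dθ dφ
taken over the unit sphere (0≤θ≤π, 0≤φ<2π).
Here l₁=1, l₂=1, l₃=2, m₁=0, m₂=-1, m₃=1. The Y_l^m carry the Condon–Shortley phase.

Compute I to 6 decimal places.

-0.218510

Rules hold: Σm=0, L=4 even, 0≤2≤2.
N = 3·3·5 = 45
Δ = 0!·2!·2!/5! = 1/30
Racah Σ t=0..0: t=0:+1/1 = 1/1
⇒ 3j(1 1 2; 0 0 0)² = 2/15, sgn +1
Racah Σ t=0..0: t=0:+1/2 = 1/2
⇒ 3j(1 1 2; 0 -1 1)² = 1/10, sgn -1
4πI² = N·(3j₀)²·(3jₘ)² = 3/5
I = -1·√(0.6/4π) = -0.21850969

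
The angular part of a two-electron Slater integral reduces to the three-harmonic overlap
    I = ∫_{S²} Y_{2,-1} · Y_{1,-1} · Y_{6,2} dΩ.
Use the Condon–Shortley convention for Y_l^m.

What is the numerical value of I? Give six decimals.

0.000000

l₃=6 ∉ [1,3] — triangle fails ⇒ I = 0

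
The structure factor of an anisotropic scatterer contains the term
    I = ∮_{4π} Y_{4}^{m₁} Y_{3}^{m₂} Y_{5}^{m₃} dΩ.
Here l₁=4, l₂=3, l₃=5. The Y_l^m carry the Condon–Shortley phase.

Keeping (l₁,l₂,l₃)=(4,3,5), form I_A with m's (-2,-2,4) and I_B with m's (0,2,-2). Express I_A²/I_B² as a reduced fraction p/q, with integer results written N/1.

Shared (l₁,l₂,l₃)=(4,3,5): N and (l;000)² cancel in I_A²/I_B².
A: Δ = 2!·6!·4!/13! = 1/180180; Racah Σ t=0..1: t=0:+1/8640 t=1:−1/2880 = -1/4320; ⇒ 3j(4 3 5; -2 -2 4)² = 8/429, sgn +1
B: Δ = 2!·6!·4!/13! = 1/180180; Racah Σ t=1..2: t=1:−1/864 t=2:+1/576 = 1/1728; ⇒ 3j(4 3 5; 0 2 -2)² = 5/1287, sgn -1
I_A²/I_B² = (8/429)/(5/1287) = 24/5

24/5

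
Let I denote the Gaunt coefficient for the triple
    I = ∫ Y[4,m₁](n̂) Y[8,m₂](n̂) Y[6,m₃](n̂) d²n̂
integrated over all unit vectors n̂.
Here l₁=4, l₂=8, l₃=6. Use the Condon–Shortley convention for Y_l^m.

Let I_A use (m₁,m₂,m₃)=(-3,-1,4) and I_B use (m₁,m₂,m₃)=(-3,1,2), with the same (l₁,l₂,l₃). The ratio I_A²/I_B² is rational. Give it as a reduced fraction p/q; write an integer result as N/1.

Shared (l₁,l₂,l₃)=(4,8,6): N and (l;000)² cancel in I_A²/I_B².
A: Δ = 6!·2!·10!/19! = 1/23279256; Racah Σ t=5..6: t=5:−1/19353600 t=6:+1/261273600 = -1/20901888; ⇒ 3j(4 8 6; -3 -1 4)² = 21875/3325608, sgn -1
B: Δ = 6!·2!·10!/19! = 1/23279256; Racah Σ t=5..6: t=5:−1/4147200 t=6:+1/21772800 = -17/87091200; ⇒ 3j(4 8 6; -3 1 2)² = 119/8151, sgn -1
I_A²/I_B² = (21875/3325608)/(119/8151) = 3125/6936

3125/6936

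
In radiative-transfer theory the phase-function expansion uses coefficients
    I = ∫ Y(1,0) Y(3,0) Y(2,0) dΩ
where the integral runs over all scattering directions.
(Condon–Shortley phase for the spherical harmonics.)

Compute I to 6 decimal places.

Checks pass: Σm=0; 6 even; l₃=2∈[2,4].
(2·1+1)(2·3+1)(2·2+1) = 105
Δ: 2! 0! 4! / 7! → 1/105
sum: t=1:−1/4 = -1/4
3j²(1 3 2; 0 0 0) = Δ·Π!·Σ² = 3/35  (sign -1)
(m-triple is (0,0,0) — same symbol as above.)
combine: 4πI² = 105·3/35·3/35 = 27/35
take √, sign +1: I = 0.24776670

0.247767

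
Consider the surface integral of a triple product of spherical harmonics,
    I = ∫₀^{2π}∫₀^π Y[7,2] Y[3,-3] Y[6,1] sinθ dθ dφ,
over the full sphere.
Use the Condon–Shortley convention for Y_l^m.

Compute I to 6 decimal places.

-0.170823

Rules hold: Σm=0, L=16 even, 4≤6≤10.
N = 15·7·13 = 1365
Δ = 4!·10!·2!/17! = 1/2042040
Racah Σ t=1..3: t=1:−1/207360 t=2:+1/57600 t=3:−1/207360 = 1/129600
⇒ 3j(7 3 6; 0 0 0)² = 168/12155, sgn +1
Racah Σ t=0..0: t=0:+1/691200 = 1/691200
⇒ 3j(7 3 6; 2 -3 1)² = 189/9724, sgn -1
4πI² = N·(3j₀)²·(3jₘ)² = 166698/454597
I = -1·√(0.366694/4π) = -0.17082325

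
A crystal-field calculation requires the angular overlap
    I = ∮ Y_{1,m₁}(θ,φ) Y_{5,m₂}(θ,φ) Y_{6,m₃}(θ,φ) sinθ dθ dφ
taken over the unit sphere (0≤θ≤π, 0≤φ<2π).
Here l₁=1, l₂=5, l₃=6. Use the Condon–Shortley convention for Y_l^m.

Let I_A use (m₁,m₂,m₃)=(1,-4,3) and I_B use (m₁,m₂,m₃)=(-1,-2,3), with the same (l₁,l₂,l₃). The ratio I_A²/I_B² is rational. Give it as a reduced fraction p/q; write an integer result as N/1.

1/12

Shared (l₁,l₂,l₃)=(1,5,6): N and (l;000)² cancel in I_A²/I_B².
A: Δ = 0!·2!·10!/13! = 1/858; Racah Σ t=0..0: t=0:+1/725760 = 1/725760; ⇒ 3j(1 5 6; 1 -4 3)² = 1/286, sgn -1
B: Δ = 0!·2!·10!/13! = 1/858; Racah Σ t=0..0: t=0:+1/60480 = 1/60480; ⇒ 3j(1 5 6; -1 -2 3)² = 6/143, sgn -1
I_A²/I_B² = (1/286)/(6/143) = 1/12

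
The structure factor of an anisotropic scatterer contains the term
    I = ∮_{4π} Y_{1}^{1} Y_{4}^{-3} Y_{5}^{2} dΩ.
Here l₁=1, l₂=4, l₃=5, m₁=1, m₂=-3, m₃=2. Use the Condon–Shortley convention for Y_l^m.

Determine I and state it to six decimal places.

0.085055

Rules hold: Σm=0, L=10 even, 3≤5≤5.
N = 3·9·11 = 297
Δ = 0!·2!·8!/11! = 1/495
Racah Σ t=0..0: t=0:+1/576 = 1/576
⇒ 3j(1 4 5; 0 0 0)² = 5/99, sgn -1
Racah Σ t=0..0: t=0:+1/10080 = 1/10080
⇒ 3j(1 4 5; 1 -3 2)² = 1/165, sgn -1
4πI² = N·(3j₀)²·(3jₘ)² = 1/11
I = +1·√(0.0909091/4π) = 0.08505478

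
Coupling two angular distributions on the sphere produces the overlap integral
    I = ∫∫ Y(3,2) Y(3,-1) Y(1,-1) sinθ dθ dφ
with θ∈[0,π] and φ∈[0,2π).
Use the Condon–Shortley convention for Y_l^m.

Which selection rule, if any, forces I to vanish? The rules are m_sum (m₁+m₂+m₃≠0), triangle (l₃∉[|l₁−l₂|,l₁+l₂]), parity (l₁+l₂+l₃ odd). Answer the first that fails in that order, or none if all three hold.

parity

Σmᵢ = 0  ✓
l₃∈[|l₁−l₂|,l₁+l₂]=[0,6], have l₃=1  ✓
Σlᵢ = 7 ⇒ odd  ✗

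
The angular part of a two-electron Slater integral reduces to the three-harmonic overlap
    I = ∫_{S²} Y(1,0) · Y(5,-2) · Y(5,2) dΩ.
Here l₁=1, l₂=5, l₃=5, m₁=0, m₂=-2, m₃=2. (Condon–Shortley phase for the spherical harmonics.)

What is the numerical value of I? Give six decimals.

0.000000

L=11 odd ⇒ parity kills the (l;000) factor ⇒ I = 0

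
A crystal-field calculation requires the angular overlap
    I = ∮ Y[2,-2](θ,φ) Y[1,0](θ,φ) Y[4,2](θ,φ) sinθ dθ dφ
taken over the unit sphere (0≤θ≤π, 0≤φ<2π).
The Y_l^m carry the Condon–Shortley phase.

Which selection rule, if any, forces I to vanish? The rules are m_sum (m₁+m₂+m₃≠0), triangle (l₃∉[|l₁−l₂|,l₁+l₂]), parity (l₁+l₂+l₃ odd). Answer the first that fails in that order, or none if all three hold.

Σmᵢ = 0  ✓
l₃∈[|l₁−l₂|,l₁+l₂]=[1,3], have l₃=4  ✗
Σlᵢ = 7 ⇒ odd

triangle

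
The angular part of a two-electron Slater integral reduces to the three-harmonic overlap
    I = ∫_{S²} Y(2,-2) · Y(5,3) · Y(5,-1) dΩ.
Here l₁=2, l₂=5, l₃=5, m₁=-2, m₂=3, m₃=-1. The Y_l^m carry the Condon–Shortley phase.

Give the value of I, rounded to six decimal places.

0.171169

m-sum 0 ✓  L=12 even ✓  3≤5≤7 ✓
Π(2lᵢ+1) = 5×11×11 = 605
triangle coeff Δ(2,5,5) = 1/38610
Σ_t [0,2]: t=0:+1/2880 t=1:−1/576 t=2:+1/2880 = -1/960
(3j)²=10/429 [(2 5 5; 0 0 0)], sign=+1
Σ_t [2,2]: t=2:+1/5760 = 1/5760
(3j)²=56/2145 [(2 5 5; -2 3 -1)], sign=+1
⇒ 4πI² = 560/1521
I = (+1)√(560/1521/(4π)) = 0.17116875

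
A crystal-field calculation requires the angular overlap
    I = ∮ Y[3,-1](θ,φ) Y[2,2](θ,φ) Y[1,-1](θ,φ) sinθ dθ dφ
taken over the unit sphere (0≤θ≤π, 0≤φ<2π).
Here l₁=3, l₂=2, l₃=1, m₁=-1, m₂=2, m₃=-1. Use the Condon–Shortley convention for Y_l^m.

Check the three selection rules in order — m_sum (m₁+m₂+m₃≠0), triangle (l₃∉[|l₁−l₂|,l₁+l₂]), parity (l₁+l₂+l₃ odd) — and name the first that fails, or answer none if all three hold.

none

azimuthal sum: -1 + 2 − 1 = 0  ✓
1 ≤ 1 ≤ 5 (triangle on l)  ✓
L = 3 + 2 + 1 = 6 (even)  ✓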